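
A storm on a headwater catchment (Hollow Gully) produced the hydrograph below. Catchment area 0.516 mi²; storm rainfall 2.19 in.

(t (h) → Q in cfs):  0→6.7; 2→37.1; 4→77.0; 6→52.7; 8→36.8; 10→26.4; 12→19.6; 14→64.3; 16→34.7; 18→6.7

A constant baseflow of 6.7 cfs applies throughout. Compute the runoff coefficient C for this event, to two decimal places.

C ≈ 0.81

ΣQ_DR = 295.0 cfs; V = ΣQ_DR·Δt = 2.124 × 10^6 ft³.
Runoff depth d = V / A = 1.772 in.
C = d / P = 1.772 / 2.19 = 0.81.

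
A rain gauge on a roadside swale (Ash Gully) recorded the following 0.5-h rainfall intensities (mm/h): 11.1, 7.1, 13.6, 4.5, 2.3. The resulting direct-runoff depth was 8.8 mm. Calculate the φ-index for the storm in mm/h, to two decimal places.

Only the 3 blocks with intensity above φ contribute runoff: 11.1, 7.1, 13.6 mm/h.
Σ(I−φ)·Δt = d  ⇒  (11.1+7.1+13.6 − 3φ)·0.5 = 8.8
φ = (31.80 − 8.8/0.5) / 3 = 4.73 mm/h.

φ ≈ 4.73 mm/h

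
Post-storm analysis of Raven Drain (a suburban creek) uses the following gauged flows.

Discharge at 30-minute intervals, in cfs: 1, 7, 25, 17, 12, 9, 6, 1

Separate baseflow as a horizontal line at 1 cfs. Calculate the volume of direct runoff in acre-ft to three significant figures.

V ≈ 2.89 acre-ft

Direct-runoff ordinates (Q − Q_b): 0.0, 6.0, 24.0, 16.0, 11.0, 8.0, 5.0, 0.0 cfs.
ΣQ_DR = 70.00 cfs.
With Δt = 0.5 h = 1800 s, V = ΣQ_DR · Δt = 70.00 × 1800 = 1.26 × 10^5 ft³ = 2.89 acre-ft.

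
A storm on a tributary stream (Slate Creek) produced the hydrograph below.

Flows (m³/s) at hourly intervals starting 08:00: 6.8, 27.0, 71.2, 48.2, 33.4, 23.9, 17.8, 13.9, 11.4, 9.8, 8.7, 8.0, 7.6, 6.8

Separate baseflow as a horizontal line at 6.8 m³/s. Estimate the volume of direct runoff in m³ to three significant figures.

V ≈ 7.17 × 10^5 m³

Direct-runoff ordinates (Q − Q_b): 0.0, 20.2, 64.4, 41.4, 26.6, 17.1, 11.0, 7.1, 4.6, 3.0, 1.9, 1.2, 0.8, 0.0 m³/s.
ΣQ_DR = 199.3 m³/s.
With Δt = 1 h = 3600 s, V = ΣQ_DR · Δt = 199.3 × 3600 = 7.17 × 10^5 m³.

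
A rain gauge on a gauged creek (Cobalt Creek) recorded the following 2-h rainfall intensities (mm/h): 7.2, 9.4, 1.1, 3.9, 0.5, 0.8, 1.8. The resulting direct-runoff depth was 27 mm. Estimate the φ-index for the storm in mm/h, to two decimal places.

Only the 3 blocks with intensity above φ contribute runoff: 7.2, 9.4, 3.9 mm/h.
Σ(I−φ)·Δt = d  ⇒  (7.2+9.4+3.9 − 3φ)·2 = 27
φ = (20.50 − 27/2) / 3 = 2.33 mm/h.

φ ≈ 2.33 mm/h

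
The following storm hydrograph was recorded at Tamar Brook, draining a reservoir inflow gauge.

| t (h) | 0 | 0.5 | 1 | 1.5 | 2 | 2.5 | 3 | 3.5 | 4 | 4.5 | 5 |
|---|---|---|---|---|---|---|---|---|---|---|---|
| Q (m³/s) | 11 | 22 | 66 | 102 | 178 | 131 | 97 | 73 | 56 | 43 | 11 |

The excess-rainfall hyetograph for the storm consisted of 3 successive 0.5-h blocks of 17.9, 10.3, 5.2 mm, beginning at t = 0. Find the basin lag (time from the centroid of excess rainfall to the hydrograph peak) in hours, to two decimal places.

Centroid of excess rainfall: t_c = Σ P_i·t̄_i / ΣP_i = 0.5599 h (block centres at 0.25, 0.75, 1.25 h).
Hydrograph peak occurs at t = 2 h, so basin lag t_L = 2 − 0.5599 = 1.44 h.

t_L ≈ 1.44 h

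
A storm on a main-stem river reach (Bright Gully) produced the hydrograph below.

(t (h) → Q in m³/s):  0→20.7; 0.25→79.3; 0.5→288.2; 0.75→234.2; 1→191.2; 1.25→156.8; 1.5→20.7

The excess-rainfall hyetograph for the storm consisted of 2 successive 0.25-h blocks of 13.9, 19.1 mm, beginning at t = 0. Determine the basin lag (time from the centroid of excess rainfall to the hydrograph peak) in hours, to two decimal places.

Centroid of excess rainfall: t_c = Σ P_i·t̄_i / ΣP_i = 0.2697 h (block centres at 0.125, 0.375 h).
Hydrograph peak occurs at t = 0.5 h, so basin lag t_L = 0.5 − 0.2697 = 0.23 h.

t_L ≈ 0.23 h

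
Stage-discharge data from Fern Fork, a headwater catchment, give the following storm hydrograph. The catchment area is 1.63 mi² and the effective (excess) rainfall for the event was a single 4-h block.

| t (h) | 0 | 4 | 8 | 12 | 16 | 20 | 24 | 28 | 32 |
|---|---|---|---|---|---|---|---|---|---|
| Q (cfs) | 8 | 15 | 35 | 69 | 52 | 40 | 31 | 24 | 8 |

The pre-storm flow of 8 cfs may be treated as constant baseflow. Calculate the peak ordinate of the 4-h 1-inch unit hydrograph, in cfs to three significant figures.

Direct runoff: 0.0, 7.0, 27.0, 61.0, 44.0, 32.0, 23.0, 16.0, 0.0 cfs; ΣQ_DR = 210.0 cfs, peak = 61.0 cfs.
Runoff depth d = ΣQ_DR·Δt / A = 210.0 × 14400 / (1.63 mi²) = 0.7986 in.
The 1-inch UH is the DRH scaled by (1 in)/d, so U_p = 61.0 × 1/0.7986 = 76.4 cfs.

U_p ≈ 76.4 cfs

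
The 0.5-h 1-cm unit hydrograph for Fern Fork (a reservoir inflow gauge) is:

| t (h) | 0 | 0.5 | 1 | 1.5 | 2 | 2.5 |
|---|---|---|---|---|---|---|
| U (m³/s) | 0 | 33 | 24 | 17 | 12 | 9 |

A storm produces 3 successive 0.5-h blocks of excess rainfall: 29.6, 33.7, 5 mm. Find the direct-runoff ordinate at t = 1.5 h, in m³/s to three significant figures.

By discrete convolution, Q_j = Σ (P_i / 10 mm) · U_{j−i}.
At t = 1.5 h (j=3): Q = (29.6/10)·17 + (33.7/10)·24 + (5/10)·33 = 148 m³/s.

Q ≈ 148 m³/s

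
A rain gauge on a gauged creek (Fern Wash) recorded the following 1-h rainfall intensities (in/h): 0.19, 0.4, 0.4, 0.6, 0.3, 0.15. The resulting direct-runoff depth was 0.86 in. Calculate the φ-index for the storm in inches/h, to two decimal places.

φ ≈ 0.21 in/h

Only the 4 blocks with intensity above φ contribute runoff: 0.4, 0.4, 0.6, 0.3 in/h.
Σ(I−φ)·Δt = d  ⇒  (0.4+0.4+0.6+0.3 − 4φ)·1 = 0.86
φ = (1.700 − 0.86/1) / 4 = 0.21 in/h.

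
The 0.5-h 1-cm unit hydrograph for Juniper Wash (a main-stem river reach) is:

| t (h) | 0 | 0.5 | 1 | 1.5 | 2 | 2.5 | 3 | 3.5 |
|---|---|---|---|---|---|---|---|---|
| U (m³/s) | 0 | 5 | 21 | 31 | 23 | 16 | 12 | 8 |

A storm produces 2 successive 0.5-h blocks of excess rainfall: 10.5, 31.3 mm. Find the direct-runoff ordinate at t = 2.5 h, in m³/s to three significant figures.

Q ≈ 88.8 m³/s

By discrete convolution, Q_j = Σ (P_i / 10 mm) · U_{j−i}.
At t = 2.5 h (j=5): Q = (10.5/10)·16 + (31.3/10)·23 = 88.8 m³/s.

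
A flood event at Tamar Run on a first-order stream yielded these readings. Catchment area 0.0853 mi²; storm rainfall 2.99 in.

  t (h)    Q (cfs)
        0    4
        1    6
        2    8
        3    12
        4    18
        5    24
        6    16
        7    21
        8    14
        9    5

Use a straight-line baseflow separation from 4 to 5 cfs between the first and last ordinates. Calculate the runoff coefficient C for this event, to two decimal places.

ΣQ_DR = 83.00 cfs; V = ΣQ_DR·Δt = 2.988 × 10^5 ft³.
Runoff depth d = V / A = 1.508 in.
C = d / P = 1.508 / 2.99 = 0.50.

C ≈ 0.50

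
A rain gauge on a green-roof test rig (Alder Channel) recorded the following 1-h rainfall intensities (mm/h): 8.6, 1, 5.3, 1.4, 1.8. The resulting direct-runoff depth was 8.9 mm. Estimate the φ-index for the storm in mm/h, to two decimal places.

Only the 2 blocks with intensity above φ contribute runoff: 8.6, 5.3 mm/h.
Σ(I−φ)·Δt = d  ⇒  (8.6+5.3 − 2φ)·1 = 8.9
φ = (13.90 − 8.9/1) / 2 = 2.50 mm/h.

φ ≈ 2.50 mm/h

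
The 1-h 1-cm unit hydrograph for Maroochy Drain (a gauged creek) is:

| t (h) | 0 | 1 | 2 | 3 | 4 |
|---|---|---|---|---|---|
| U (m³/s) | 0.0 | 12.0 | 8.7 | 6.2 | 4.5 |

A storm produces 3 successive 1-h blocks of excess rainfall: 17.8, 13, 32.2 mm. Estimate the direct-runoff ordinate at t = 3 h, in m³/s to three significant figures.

By discrete convolution, Q_j = Σ (P_i / 10 mm) · U_{j−i}.
At t = 3 h (j=3): Q = (17.8/10)·6.2 + (13/10)·8.7 + (32.2/10)·12.0 = 61.0 m³/s.

Q ≈ 61.0 m³/s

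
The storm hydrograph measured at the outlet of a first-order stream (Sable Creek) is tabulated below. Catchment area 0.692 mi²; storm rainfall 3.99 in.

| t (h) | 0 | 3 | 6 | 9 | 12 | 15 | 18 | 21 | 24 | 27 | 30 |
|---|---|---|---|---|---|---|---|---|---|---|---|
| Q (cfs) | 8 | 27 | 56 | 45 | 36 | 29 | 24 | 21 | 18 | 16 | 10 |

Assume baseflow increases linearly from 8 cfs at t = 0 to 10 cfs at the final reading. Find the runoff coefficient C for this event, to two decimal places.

ΣQ_DR = 191.0 cfs; V = ΣQ_DR·Δt = 2.063 × 10^6 ft³.
Runoff depth d = V / A = 1.283 in.
C = d / P = 1.283 / 3.99 = 0.32.

C ≈ 0.32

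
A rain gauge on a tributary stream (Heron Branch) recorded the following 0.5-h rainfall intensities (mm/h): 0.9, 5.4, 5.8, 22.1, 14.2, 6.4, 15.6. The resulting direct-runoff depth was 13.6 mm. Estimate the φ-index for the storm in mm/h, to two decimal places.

φ ≈ 8.23 mm/h

Only the 3 blocks with intensity above φ contribute runoff: 22.1, 14.2, 15.6 mm/h.
Σ(I−φ)·Δt = d  ⇒  (22.1+14.2+15.6 − 3φ)·0.5 = 13.6
φ = (51.90 − 13.6/0.5) / 3 = 8.23 mm/h.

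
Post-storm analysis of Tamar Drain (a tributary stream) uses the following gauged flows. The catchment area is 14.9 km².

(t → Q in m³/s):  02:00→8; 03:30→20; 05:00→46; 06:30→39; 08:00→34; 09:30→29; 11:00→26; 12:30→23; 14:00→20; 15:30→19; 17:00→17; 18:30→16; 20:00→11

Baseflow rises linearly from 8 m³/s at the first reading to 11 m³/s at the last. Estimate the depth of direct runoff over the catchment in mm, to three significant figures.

Direct runoff: 0.00, 11.75, 37.50, 30.25, 25.00, 19.75, 16.50, 13.25, 10.00, 8.75, 6.50, 5.25, 0.00 m³/s; ΣQ_DR = 184.5 m³/s.
V = ΣQ_DR · Δt = 184.5 × 5400 s = 9.963 × 10^5 m³.
Over A = 14.9 km², depth = V / A = 66.9 mm.

d ≈ 66.9 mm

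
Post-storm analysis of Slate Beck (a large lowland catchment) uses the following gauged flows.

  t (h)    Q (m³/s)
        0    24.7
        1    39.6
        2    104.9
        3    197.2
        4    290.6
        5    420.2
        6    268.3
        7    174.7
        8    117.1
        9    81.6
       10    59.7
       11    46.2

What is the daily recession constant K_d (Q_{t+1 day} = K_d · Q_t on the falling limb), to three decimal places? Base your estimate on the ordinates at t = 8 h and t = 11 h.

K_d ≈ 0.001

Between t = 8 h and t = 11 h the flow falls from 117.1 to 46.2 m³/s over 3×1 h = 3 h.
Per-interval ratio K = (46.2/117.1)^(1/3) = 0.7334; K_d = K^(24/1) = 0.001.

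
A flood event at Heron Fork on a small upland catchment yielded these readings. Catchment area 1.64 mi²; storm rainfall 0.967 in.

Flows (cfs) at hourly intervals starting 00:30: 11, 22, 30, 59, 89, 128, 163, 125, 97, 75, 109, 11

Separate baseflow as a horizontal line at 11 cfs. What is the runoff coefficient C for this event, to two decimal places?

ΣQ_DR = 787.0 cfs; V = ΣQ_DR·Δt = 2.833 × 10^6 ft³.
Runoff depth d = V / A = 0.7436 in.
C = d / P = 0.7436 / 0.967 = 0.77.

C ≈ 0.77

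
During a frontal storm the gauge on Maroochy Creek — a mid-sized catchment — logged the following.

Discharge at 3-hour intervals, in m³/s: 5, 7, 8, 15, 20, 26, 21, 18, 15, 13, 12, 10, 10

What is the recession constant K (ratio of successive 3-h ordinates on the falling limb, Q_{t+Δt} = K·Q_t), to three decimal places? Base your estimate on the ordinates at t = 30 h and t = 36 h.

K ≈ 0.913

Using the recession-limb readings at t = 30 h and t = 36 h: Q falls from 12 to 10 m³/s over 2 intervals.
K = (Q₂/Q₁)^(1/2) = (10/12)^(1/2) = 0.913.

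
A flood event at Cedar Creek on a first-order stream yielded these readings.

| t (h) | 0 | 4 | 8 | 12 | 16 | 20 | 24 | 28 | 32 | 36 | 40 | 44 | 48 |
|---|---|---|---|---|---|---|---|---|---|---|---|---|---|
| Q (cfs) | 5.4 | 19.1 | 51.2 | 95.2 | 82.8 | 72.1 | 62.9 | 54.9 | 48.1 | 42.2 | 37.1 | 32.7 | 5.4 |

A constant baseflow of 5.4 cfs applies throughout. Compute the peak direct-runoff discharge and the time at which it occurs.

Subtracting baseflow gives direct-runoff ordinates: 0.0, 13.7, 45.8, 89.8, 77.4, 66.7, 57.5, 49.5, 42.7, 36.8, 31.7, 27.3, 0.0 cfs.
The maximum is 89.8 cfs, occurring at the reading for t = 12 h.

Q_p = 89.8 cfs at t = 12 h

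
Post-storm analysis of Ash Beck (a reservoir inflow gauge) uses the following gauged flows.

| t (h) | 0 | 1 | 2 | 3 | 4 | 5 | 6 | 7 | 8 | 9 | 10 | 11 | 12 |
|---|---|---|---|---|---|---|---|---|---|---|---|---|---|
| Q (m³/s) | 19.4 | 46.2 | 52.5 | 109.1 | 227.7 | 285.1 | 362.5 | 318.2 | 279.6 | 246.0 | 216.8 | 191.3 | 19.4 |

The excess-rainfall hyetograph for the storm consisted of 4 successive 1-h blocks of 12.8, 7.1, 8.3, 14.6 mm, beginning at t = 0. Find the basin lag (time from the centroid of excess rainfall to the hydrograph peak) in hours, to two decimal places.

Centroid of excess rainfall: t_c = Σ P_i·t̄_i / ΣP_i = 2.0771 h (block centres at 0.5, 1.5, 2.5, 3.5 h).
Hydrograph peak occurs at t = 6 h, so basin lag t_L = 6 − 2.0771 = 3.92 h.

t_L ≈ 3.92 h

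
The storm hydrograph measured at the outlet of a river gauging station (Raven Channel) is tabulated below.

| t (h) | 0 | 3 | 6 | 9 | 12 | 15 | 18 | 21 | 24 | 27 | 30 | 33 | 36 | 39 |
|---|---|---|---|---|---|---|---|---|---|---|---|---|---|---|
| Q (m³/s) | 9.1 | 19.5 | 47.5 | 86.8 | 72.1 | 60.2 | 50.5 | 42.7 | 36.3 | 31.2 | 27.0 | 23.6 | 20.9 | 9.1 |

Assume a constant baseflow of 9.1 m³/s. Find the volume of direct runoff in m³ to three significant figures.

V ≈ 4.42 × 10^6 m³

Direct-runoff ordinates (Q − Q_b): 0.0, 10.4, 38.4, 77.7, 63.0, 51.1, 41.4, 33.6, 27.2, 22.1, 17.9, 14.5, 11.8, 0.0 m³/s.
ΣQ_DR = 409.1 m³/s.
With Δt = 3 h = 10800 s, V = ΣQ_DR · Δt = 409.1 × 10800 = 4.42 × 10^6 m³.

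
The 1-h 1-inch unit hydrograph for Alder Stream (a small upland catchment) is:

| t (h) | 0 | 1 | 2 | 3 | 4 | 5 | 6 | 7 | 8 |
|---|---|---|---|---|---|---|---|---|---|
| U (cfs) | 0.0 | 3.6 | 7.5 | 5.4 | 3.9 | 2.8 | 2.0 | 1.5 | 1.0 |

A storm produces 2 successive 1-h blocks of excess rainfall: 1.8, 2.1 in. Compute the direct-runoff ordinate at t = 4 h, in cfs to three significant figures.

By discrete convolution, Q_j = Σ (P_i / 1 in) · U_{j−i}.
At t = 4 h (j=4): Q = (1.8/1)·3.9 + (2.1/1)·5.4 = 18.4 cfs.

Q ≈ 18.4 cfs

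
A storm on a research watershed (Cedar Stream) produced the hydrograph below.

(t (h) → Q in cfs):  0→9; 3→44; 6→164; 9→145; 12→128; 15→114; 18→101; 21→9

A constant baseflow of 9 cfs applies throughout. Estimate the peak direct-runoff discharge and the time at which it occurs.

Q_p = 155.0 cfs at t = 6 h

Subtracting baseflow gives direct-runoff ordinates: 0.0, 35.0, 155.0, 136.0, 119.0, 105.0, 92.0, 0.0 cfs.
The maximum is 155.0 cfs, occurring at the reading for t = 6 h.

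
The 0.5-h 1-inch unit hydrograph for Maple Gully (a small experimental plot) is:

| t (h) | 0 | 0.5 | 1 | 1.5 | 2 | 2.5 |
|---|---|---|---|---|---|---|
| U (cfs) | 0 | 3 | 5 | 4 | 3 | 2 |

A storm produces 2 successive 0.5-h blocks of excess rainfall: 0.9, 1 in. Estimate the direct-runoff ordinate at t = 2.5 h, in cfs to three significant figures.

By discrete convolution, Q_j = Σ (P_i / 1 in) · U_{j−i}.
At t = 2.5 h (j=5): Q = (0.9/1)·2 + (1/1)·3 = 4.80 cfs.

Q ≈ 4.80 cfs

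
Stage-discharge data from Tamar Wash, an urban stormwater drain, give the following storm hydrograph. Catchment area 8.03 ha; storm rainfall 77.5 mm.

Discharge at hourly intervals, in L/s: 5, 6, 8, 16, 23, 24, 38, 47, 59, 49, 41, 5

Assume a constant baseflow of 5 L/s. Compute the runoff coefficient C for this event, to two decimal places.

C ≈ 0.15

ΣQ_DR = 261.0 L/s; V = ΣQ_DR·Δt = 9.396 × 10^5 L.
Runoff depth d = V / A = 11.70 mm.
C = d / P = 11.70 / 77.5 = 0.15.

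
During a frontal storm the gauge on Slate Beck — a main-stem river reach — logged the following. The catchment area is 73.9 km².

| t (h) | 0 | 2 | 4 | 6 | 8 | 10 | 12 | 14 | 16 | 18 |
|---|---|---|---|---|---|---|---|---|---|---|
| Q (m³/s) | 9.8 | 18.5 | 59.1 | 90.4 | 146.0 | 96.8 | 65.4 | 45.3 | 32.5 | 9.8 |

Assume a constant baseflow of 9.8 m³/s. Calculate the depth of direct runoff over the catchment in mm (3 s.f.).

Direct runoff: 0.0, 8.7, 49.3, 80.6, 136.2, 87.0, 55.6, 35.5, 22.7, 0.0 m³/s; ΣQ_DR = 475.6 m³/s.
V = ΣQ_DR · Δt = 475.6 × 7200 s = 3.424 × 10^6 m³.
Over A = 73.9 km², depth = V / A = 46.3 mm.

d ≈ 46.3 mm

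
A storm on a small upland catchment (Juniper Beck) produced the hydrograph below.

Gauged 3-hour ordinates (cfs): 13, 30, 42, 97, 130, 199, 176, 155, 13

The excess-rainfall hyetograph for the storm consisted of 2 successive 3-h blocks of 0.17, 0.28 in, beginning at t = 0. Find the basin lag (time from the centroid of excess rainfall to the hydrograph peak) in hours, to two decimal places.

Centroid of excess rainfall: t_c = Σ P_i·t̄_i / ΣP_i = 3.3667 h (block centres at 1.5, 4.5 h).
Hydrograph peak occurs at t = 15 h, so basin lag t_L = 15 − 3.3667 = 11.63 h.

t_L ≈ 11.63 h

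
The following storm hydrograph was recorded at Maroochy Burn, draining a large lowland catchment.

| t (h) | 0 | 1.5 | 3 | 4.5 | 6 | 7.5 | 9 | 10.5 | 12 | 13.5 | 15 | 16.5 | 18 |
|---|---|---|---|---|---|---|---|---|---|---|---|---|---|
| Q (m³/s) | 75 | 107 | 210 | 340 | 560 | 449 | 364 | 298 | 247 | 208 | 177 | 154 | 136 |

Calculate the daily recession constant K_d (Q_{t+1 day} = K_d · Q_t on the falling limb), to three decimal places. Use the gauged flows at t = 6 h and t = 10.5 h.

K_d ≈ 0.035

Between t = 6 h and t = 10.5 h the flow falls from 560 to 298 m³/s over 3×1.5 h = 4.5 h.
Per-interval ratio K = (298/560)^(1/3) = 0.8104; K_d = K^(24/1.5) = 0.035.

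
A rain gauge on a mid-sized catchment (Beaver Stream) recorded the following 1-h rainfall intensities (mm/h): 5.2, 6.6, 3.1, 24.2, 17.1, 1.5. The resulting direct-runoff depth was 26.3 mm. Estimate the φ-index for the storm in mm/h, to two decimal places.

φ ≈ 7.50 mm/h

Only the 2 blocks with intensity above φ contribute runoff: 24.2, 17.1 mm/h.
Σ(I−φ)·Δt = d  ⇒  (24.2+17.1 − 2φ)·1 = 26.3
φ = (41.30 − 26.3/1) / 2 = 7.50 mm/h.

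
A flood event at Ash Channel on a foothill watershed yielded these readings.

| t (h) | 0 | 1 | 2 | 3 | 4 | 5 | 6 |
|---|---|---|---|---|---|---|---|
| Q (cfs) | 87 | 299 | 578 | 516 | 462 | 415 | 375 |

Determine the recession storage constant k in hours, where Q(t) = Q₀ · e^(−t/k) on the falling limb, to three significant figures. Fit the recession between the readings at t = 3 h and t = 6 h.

k ≈ 9.40 h

On the falling limb, Q drops from 516 to 375 cfs between t = 3 h and t = 6 h (Δt = 3 h).
k = −Δt / ln(Q₂/Q₁) = −3 / ln(375/516) = 9.40 h.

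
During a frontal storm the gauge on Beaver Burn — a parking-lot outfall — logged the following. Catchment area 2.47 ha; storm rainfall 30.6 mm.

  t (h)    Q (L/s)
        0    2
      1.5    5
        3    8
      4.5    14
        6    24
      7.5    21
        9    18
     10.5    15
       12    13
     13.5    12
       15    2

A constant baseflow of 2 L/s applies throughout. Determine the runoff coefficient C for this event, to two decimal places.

ΣQ_DR = 112.0 L/s; V = ΣQ_DR·Δt = 6.048 × 10^5 L.
Runoff depth d = V / A = 24.49 mm.
C = d / P = 24.49 / 30.6 = 0.80.

C ≈ 0.80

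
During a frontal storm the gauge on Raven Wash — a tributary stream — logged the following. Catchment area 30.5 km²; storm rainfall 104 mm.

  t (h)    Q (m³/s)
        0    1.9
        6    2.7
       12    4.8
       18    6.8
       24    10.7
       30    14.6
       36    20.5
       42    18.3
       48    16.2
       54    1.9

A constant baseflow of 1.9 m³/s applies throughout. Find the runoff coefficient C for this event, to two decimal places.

ΣQ_DR = 79.40 m³/s; V = ΣQ_DR·Δt = 1.715 × 10^6 m³.
Runoff depth d = V / A = 56.23 mm.
C = d / P = 56.23 / 104 = 0.54.

C ≈ 0.54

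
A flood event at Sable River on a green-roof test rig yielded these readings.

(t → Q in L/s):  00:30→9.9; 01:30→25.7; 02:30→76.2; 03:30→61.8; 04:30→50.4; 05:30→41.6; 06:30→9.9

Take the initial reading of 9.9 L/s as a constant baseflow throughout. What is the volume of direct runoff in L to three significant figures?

V ≈ 7.42 × 10^5 L

Direct-runoff ordinates (Q − Q_b): 0.0, 15.8, 66.3, 51.9, 40.5, 31.7, 0.0 L/s.
ΣQ_DR = 206.2 L/s.
With Δt = 1 h = 3600 s, V = ΣQ_DR · Δt = 206.2 × 3600 = 7.42 × 10^5 L.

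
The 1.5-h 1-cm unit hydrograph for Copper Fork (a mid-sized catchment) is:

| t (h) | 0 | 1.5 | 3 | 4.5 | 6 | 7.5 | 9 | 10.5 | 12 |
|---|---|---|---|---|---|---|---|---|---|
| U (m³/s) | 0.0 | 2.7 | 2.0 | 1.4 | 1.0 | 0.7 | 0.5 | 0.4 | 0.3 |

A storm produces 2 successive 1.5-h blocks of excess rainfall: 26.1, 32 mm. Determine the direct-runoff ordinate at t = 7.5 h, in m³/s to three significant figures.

Q ≈ 5.03 m³/s

By discrete convolution, Q_j = Σ (P_i / 10 mm) · U_{j−i}.
At t = 7.5 h (j=5): Q = (26.1/10)·0.7 + (32/10)·1.0 = 5.03 m³/s.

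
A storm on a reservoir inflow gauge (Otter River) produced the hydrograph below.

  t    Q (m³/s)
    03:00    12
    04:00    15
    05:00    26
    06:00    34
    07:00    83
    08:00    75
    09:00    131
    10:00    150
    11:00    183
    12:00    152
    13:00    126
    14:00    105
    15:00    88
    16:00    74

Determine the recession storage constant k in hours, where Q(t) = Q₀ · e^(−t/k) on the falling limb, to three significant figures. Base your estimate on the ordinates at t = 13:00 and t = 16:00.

k ≈ 5.64 h

On the falling limb, Q drops from 126 to 74 m³/s between t = 13:00 and t = 16:00 (Δt = 3 h).
k = −Δt / ln(Q₂/Q₁) = −3 / ln(74/126) = 5.64 h.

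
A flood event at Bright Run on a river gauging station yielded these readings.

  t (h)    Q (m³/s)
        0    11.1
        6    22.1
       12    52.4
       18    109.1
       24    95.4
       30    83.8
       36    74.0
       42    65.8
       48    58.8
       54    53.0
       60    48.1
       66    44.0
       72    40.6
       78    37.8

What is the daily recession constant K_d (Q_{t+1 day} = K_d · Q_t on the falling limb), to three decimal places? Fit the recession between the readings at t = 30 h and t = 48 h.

K_d ≈ 0.624

Between t = 30 h and t = 48 h the flow falls from 83.8 to 58.8 m³/s over 3×6 h = 18 h.
Per-interval ratio K = (58.8/83.8)^(1/3) = 0.8886; K_d = K^(24/6) = 0.624.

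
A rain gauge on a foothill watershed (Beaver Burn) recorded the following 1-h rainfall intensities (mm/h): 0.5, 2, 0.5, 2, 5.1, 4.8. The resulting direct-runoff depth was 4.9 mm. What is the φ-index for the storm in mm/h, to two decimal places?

φ ≈ 2.50 mm/h

Only the 2 blocks with intensity above φ contribute runoff: 5.1, 4.8 mm/h.
Σ(I−φ)·Δt = d  ⇒  (5.1+4.8 − 2φ)·1 = 4.9
φ = (9.900 − 4.9/1) / 2 = 2.50 mm/h.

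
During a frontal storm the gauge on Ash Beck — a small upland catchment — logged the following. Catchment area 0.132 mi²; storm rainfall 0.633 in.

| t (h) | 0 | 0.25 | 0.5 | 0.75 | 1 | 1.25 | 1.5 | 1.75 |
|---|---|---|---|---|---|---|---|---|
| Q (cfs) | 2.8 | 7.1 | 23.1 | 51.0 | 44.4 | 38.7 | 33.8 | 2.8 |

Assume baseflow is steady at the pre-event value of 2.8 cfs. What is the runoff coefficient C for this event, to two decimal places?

C ≈ 0.84

ΣQ_DR = 181.3 cfs; V = ΣQ_DR·Δt = 1.632 × 10^5 ft³.
Runoff depth d = V / A = 0.5321 in.
C = d / P = 0.5321 / 0.633 = 0.84.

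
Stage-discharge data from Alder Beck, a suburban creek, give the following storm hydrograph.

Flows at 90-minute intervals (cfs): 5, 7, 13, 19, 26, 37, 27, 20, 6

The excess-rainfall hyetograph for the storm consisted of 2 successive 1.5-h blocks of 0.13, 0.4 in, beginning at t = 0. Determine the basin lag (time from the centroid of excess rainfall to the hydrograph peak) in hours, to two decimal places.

Centroid of excess rainfall: t_c = Σ P_i·t̄_i / ΣP_i = 1.8821 h (block centres at 0.75, 2.25 h).
Hydrograph peak occurs at t = 7.5 h, so basin lag t_L = 7.5 − 1.8821 = 5.62 h.

t_L ≈ 5.62 h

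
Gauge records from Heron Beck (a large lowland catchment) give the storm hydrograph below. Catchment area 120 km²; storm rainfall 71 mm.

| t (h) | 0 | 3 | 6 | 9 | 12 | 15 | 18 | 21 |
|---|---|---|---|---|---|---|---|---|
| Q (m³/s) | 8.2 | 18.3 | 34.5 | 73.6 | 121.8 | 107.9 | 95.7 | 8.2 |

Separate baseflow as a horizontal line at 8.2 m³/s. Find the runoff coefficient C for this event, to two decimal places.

ΣQ_DR = 402.6 m³/s; V = ΣQ_DR·Δt = 4.348 × 10^6 m³.
Runoff depth d = V / A = 36.23 mm.
C = d / P = 36.23 / 71 = 0.51.

C ≈ 0.51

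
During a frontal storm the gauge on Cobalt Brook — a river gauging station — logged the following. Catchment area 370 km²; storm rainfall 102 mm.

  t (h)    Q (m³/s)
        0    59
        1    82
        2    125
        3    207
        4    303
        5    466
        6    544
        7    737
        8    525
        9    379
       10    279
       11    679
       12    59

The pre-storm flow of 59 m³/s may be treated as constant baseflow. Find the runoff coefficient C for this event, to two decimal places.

C ≈ 0.35

ΣQ_DR = 3677 m³/s; V = ΣQ_DR·Δt = 1.324 × 10^7 m³.
Runoff depth d = V / A = 35.78 mm.
C = d / P = 35.78 / 102 = 0.35.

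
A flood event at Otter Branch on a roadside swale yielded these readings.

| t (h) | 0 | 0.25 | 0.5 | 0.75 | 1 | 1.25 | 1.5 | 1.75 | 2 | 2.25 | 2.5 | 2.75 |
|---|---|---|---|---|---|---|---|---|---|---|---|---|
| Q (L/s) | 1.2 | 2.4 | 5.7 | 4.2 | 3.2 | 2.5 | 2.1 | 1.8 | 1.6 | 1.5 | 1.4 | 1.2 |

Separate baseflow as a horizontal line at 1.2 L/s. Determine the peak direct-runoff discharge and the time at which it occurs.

Q_p = 4.5 L/s at t = 0.5 h

Subtracting baseflow gives direct-runoff ordinates: 0.0, 1.2, 4.5, 3.0, 2.0, 1.3, 0.9, 0.6, 0.4, 0.3, 0.2, 0.0 L/s.
The maximum is 4.5 L/s, occurring at the reading for t = 0.5 h.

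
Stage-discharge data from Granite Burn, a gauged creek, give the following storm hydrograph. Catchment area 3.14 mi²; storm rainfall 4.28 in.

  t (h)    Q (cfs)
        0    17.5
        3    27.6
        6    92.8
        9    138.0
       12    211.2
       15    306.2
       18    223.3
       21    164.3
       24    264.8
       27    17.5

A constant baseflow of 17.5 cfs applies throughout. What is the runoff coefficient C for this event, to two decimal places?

C ≈ 0.45

ΣQ_DR = 1288 cfs; V = ΣQ_DR·Δt = 1.391 × 10^7 ft³.
Runoff depth d = V / A = 1.907 in.
C = d / P = 1.907 / 4.28 = 0.45.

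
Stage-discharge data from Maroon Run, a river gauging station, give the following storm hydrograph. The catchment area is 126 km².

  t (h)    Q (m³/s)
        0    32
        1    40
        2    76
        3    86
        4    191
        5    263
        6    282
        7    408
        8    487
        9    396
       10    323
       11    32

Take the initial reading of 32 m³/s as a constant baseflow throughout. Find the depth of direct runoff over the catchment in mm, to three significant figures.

Direct runoff: 0.0, 8.0, 44.0, 54.0, 159.0, 231.0, 250.0, 376.0, 455.0, 364.0, 291.0, 0.0 m³/s; ΣQ_DR = 2232 m³/s.
V = ΣQ_DR · Δt = 2232 × 3600 s = 8.035 × 10^6 m³.
Over A = 126 km², depth = V / A = 63.8 mm.

d ≈ 63.8 mm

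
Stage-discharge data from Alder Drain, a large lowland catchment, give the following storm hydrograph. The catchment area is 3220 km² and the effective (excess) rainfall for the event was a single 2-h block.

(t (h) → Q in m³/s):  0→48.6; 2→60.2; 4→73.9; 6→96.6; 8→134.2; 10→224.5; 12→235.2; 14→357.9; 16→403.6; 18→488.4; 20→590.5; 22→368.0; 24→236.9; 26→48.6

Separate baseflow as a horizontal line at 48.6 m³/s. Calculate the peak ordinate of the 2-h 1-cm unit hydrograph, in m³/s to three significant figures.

Direct runoff: 0.0, 11.6, 25.3, 48.0, 85.6, 175.9, 186.6, 309.3, 355.0, 439.8, 541.9, 319.4, 188.3, 0.0 m³/s; ΣQ_DR = 2687 m³/s, peak = 541.9 m³/s.
Runoff depth d = ΣQ_DR·Δt / A = 2687 × 7200 / (3220 km²) = 6.008 mm.
The 1-cm UH is the DRH scaled by (10 mm)/d, so U_p = 541.9 × 10/6.008 = 902 m³/s.

U_p ≈ 902 m³/s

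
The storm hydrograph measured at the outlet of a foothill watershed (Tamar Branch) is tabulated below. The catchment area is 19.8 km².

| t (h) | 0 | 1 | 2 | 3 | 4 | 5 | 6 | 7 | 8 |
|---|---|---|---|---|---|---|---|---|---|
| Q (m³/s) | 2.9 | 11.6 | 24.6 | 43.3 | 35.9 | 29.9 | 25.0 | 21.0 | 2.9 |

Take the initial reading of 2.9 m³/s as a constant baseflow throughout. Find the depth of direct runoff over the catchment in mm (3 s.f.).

Direct runoff: 0.0, 8.7, 21.7, 40.4, 33.0, 27.0, 22.1, 18.1, 0.0 m³/s; ΣQ_DR = 171.0 m³/s.
V = ΣQ_DR · Δt = 171.0 × 3600 s = 6.156 × 10^5 m³.
Over A = 19.8 km², depth = V / A = 31.1 mm.

d ≈ 31.1 mm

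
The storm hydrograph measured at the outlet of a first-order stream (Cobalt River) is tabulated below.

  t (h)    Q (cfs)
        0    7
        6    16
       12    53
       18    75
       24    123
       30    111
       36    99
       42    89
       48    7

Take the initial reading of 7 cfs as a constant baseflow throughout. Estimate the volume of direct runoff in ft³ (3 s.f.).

V ≈ 1.12 × 10^7 ft³

Direct-runoff ordinates (Q − Q_b): 0.0, 9.0, 46.0, 68.0, 116.0, 104.0, 92.0, 82.0, 0.0 cfs.
ΣQ_DR = 517.0 cfs.
With Δt = 6 h = 21600 s, V = ΣQ_DR · Δt = 517.0 × 21600 = 1.12 × 10^7 ft³.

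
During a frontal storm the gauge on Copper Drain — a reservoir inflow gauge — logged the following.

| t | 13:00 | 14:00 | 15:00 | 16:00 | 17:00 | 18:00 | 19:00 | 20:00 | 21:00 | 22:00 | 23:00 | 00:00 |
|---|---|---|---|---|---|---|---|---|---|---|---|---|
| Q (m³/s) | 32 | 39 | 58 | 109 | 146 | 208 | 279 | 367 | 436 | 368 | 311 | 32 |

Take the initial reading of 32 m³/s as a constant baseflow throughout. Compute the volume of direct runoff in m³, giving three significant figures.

Direct-runoff ordinates (Q − Q_b): 0.0, 7.0, 26.0, 77.0, 114.0, 176.0, 247.0, 335.0, 404.0, 336.0, 279.0, 0.0 m³/s.
ΣQ_DR = 2001 m³/s.
With Δt = 1 h = 3600 s, V = ΣQ_DR · Δt = 2001 × 3600 = 7.20 × 10^6 m³.

V ≈ 7.20 × 10^6 m³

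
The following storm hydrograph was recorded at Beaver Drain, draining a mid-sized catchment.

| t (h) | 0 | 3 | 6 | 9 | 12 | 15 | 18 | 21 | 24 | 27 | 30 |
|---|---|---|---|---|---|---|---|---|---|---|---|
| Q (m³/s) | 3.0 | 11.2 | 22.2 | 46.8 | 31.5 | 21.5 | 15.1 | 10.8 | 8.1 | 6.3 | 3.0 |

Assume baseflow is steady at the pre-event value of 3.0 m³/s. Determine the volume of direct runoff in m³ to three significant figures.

V ≈ 1.58 × 10^6 m³

Direct-runoff ordinates (Q − Q_b): 0.0, 8.2, 19.2, 43.8, 28.5, 18.5, 12.1, 7.8, 5.1, 3.3, 0.0 m³/s.
ΣQ_DR = 146.5 m³/s.
With Δt = 3 h = 10800 s, V = ΣQ_DR · Δt = 146.5 × 10800 = 1.58 × 10^6 m³.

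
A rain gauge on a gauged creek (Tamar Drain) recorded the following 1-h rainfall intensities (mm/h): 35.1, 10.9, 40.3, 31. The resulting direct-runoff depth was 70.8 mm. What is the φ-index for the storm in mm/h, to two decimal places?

Only the 3 blocks with intensity above φ contribute runoff: 35.1, 40.3, 31 mm/h.
Σ(I−φ)·Δt = d  ⇒  (35.1+40.3+31 − 3φ)·1 = 70.8
φ = (106.4 − 70.8/1) / 3 = 11.87 mm/h.

φ ≈ 11.87 mm/h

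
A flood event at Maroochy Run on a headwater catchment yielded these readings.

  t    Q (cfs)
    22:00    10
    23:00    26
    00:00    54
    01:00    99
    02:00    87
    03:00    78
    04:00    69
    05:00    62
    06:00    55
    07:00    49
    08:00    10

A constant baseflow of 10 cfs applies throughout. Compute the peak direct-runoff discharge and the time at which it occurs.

Q_p = 89.0 cfs at t = 01:00

Subtracting baseflow gives direct-runoff ordinates: 0.0, 16.0, 44.0, 89.0, 77.0, 68.0, 59.0, 52.0, 45.0, 39.0, 0.0 cfs.
The maximum is 89.0 cfs, occurring at the reading for t = 01:00.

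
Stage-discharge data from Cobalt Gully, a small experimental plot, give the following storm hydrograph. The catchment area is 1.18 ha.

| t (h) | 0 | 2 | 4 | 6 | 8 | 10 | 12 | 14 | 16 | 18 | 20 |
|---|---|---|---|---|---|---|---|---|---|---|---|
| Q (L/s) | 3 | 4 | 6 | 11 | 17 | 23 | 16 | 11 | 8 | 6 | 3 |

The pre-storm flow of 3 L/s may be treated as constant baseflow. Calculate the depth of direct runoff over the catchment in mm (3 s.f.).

Direct runoff: 0.0, 1.0, 3.0, 8.0, 14.0, 20.0, 13.0, 8.0, 5.0, 3.0, 0.0 L/s; ΣQ_DR = 75.00 L/s.
V = ΣQ_DR · Δt = 75.00 × 7200 s = 5.400 × 10^5 L.
Over A = 1.18 ha, depth = V / A = 45.8 mm.

d ≈ 45.8 mm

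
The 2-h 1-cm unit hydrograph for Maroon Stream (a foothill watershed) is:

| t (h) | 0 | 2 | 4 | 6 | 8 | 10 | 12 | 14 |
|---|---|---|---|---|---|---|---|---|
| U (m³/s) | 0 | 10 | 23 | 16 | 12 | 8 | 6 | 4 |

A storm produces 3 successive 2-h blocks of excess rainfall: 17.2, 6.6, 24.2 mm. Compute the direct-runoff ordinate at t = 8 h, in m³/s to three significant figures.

By discrete convolution, Q_j = Σ (P_i / 10 mm) · U_{j−i}.
At t = 8 h (j=4): Q = (17.2/10)·12 + (6.6/10)·16 + (24.2/10)·23 = 86.9 m³/s.

Q ≈ 86.9 m³/s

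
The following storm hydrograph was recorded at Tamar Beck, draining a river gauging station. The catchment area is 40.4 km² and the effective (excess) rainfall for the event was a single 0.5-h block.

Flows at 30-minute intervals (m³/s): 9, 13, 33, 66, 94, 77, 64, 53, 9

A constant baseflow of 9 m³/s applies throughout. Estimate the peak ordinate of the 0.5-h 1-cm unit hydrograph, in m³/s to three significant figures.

U_p ≈ 56.6 m³/s

Direct runoff: 0.0, 4.0, 24.0, 57.0, 85.0, 68.0, 55.0, 44.0, 0.0 m³/s; ΣQ_DR = 337.0 m³/s, peak = 85.0 m³/s.
Runoff depth d = ΣQ_DR·Δt / A = 337.0 × 1800 / (40.4 km²) = 15.01 mm.
The 1-cm UH is the DRH scaled by (10 mm)/d, so U_p = 85.0 × 10/15.01 = 56.6 m³/s.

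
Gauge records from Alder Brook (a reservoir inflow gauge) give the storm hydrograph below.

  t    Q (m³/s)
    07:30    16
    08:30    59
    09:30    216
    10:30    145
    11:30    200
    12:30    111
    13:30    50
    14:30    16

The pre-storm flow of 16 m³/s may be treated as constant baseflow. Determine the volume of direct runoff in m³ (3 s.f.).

Direct-runoff ordinates (Q − Q_b): 0.0, 43.0, 200.0, 129.0, 184.0, 95.0, 34.0, 0.0 m³/s.
ΣQ_DR = 685.0 m³/s.
With Δt = 1 h = 3600 s, V = ΣQ_DR · Δt = 685.0 × 3600 = 2.47 × 10^6 m³.

V ≈ 2.47 × 10^6 m³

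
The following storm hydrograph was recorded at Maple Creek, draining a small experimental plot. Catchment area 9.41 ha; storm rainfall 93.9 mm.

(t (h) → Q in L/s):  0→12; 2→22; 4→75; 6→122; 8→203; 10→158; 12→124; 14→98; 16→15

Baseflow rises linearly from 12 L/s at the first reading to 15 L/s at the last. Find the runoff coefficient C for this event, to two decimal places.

ΣQ_DR = 707.5 L/s; V = ΣQ_DR·Δt = 5.094 × 10^6 L.
Runoff depth d = V / A = 54.13 mm.
C = d / P = 54.13 / 93.9 = 0.58.

C ≈ 0.58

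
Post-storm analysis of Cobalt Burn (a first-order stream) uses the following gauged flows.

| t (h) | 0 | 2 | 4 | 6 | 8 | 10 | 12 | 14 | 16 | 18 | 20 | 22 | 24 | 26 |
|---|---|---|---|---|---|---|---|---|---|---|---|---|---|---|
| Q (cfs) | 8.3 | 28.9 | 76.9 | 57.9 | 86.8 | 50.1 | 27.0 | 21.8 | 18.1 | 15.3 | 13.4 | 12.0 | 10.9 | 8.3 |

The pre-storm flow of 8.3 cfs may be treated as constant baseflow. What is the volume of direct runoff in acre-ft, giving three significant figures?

Direct-runoff ordinates (Q − Q_b): 0.0, 20.6, 68.6, 49.6, 78.5, 41.8, 18.7, 13.5, 9.8, 7.0, 5.1, 3.7, 2.6, 0.0 cfs.
ΣQ_DR = 319.5 cfs.
With Δt = 2 h = 7200 s, V = ΣQ_DR · Δt = 319.5 × 7200 = 2.30 × 10^6 ft³ = 52.8 acre-ft.

V ≈ 52.8 acre-ft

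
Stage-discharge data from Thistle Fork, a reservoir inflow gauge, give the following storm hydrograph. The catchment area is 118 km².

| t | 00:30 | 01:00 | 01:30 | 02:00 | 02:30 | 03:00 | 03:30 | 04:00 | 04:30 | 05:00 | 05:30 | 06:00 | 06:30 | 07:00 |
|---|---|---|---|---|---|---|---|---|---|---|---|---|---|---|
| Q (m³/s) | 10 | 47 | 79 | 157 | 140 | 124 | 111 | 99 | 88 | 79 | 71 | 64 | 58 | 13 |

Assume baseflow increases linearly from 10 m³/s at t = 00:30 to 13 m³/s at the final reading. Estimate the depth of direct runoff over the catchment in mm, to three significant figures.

Direct runoff: 0.00, 36.77, 68.54, 146.31, 129.08, 112.85, 99.62, 87.38, 76.15, 66.92, 58.69, 51.46, 45.23, 0.00 m³/s; ΣQ_DR = 979.0 m³/s.
V = ΣQ_DR · Δt = 979.0 × 1800 s = 1.762 × 10^6 m³.
Over A = 118 km², depth = V / A = 14.9 mm.

d ≈ 14.9 mm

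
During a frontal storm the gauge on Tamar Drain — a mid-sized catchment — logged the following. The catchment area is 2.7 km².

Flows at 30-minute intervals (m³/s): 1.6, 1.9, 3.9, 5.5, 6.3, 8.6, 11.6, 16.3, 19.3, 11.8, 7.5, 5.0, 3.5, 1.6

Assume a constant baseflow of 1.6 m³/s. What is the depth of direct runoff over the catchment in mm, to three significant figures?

d ≈ 54.7 mm

Direct runoff: 0.0, 0.3, 2.3, 3.9, 4.7, 7.0, 10.0, 14.7, 17.7, 10.2, 5.9, 3.4, 1.9, 0.0 m³/s; ΣQ_DR = 82.00 m³/s.
V = ΣQ_DR · Δt = 82.00 × 1800 s = 1.476 × 10^5 m³.
Over A = 2.7 km², depth = V / A = 54.7 mm.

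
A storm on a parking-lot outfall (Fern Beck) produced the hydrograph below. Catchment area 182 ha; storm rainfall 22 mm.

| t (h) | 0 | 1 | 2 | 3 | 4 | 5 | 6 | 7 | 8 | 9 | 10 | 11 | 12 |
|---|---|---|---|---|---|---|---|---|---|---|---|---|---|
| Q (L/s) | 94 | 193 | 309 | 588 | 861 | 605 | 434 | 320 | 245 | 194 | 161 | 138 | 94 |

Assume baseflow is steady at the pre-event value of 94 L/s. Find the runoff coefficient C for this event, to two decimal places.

C ≈ 0.27

ΣQ_DR = 3014 L/s; V = ΣQ_DR·Δt = 1.085 × 10^7 L.
Runoff depth d = V / A = 5.962 mm.
C = d / P = 5.962 / 22 = 0.27.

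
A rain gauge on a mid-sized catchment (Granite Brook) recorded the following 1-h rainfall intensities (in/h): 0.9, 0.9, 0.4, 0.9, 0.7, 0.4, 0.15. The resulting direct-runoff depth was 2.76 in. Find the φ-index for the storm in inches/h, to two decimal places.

Only the 6 blocks with intensity above φ contribute runoff: 0.9, 0.9, 0.4, 0.9, 0.7, 0.4 in/h.
Σ(I−φ)·Δt = d  ⇒  (0.9+0.9+0.4+0.9+0.7+0.4 − 6φ)·1 = 2.76
φ = (4.200 − 2.76/1) / 6 = 0.24 in/h.

φ ≈ 0.24 in/h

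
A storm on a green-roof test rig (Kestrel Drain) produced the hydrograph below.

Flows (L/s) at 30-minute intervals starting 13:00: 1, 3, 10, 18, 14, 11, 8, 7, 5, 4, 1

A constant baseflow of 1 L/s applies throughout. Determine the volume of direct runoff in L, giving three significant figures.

V ≈ 1.28 × 10^5 L

Direct-runoff ordinates (Q − Q_b): 0.0, 2.0, 9.0, 17.0, 13.0, 10.0, 7.0, 6.0, 4.0, 3.0, 0.0 L/s.
ΣQ_DR = 71.00 L/s.
With Δt = 0.5 h = 1800 s, V = ΣQ_DR · Δt = 71.00 × 1800 = 1.28 × 10^5 L.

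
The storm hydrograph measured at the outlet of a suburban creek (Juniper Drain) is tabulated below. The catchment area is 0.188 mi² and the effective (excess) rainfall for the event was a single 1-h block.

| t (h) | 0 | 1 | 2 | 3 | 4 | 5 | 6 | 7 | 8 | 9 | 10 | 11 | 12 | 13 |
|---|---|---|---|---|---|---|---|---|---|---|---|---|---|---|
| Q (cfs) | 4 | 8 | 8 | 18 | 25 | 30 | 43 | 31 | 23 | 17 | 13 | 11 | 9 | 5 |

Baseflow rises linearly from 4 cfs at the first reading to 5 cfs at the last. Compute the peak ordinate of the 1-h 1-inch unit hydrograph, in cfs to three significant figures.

Direct runoff: 0.00, 3.92, 3.85, 13.77, 20.69, 25.62, 38.54, 26.46, 18.38, 12.31, 8.23, 6.15, 4.08, 0.00 cfs; ΣQ_DR = 182.0 cfs, peak = 38.54 cfs.
Runoff depth d = ΣQ_DR·Δt / A = 182.0 × 3600 / (0.188 mi²) = 1.500 in.
The 1-inch UH is the DRH scaled by (1 in)/d, so U_p = 38.54 × 1/1.500 = 25.7 cfs.

U_p ≈ 25.7 cfs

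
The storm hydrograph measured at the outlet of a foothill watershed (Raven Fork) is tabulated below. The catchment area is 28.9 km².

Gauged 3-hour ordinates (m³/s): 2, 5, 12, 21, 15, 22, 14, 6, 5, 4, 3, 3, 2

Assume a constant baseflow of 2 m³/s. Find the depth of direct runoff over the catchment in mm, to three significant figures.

Direct runoff: 0.0, 3.0, 10.0, 19.0, 13.0, 20.0, 12.0, 4.0, 3.0, 2.0, 1.0, 1.0, 0.0 m³/s; ΣQ_DR = 88.00 m³/s.
V = ΣQ_DR · Δt = 88.00 × 10800 s = 9.504 × 10^5 m³.
Over A = 28.9 km², depth = V / A = 32.9 mm.

d ≈ 32.9 mm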